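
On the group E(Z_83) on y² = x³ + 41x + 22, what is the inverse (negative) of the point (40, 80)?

-(40, 80) = (40, -80 mod 83) = (40, 3).

(40, 3)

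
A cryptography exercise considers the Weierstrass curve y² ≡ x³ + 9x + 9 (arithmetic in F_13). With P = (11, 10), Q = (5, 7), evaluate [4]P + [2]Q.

(5, 6)

First 4P:
Repeated addition: build up to 4P.
2P: tangent at (11, 10): λ = (3·11² + 9)/(2·10) ≡ 8/7. 7⁻¹ ≡ 2 (mod 13), so λ ≡ 8·2 ≡ 3.
  x = λ² - 11 - 11 = 9 - 22 ≡ 0; y = λ·(11 - 0) - 10 ≡ 10. → (0, 10)
3P: (0, 10) + (11, 10). λ = (10 - 10)/(11 - 0) ≡ 0/11 mod 13. 11⁻¹ ≡ 6 (mod 13) since 11·6 = 66 ≡ 1, so λ ≡ 0.
  x = λ² - 0 - 11 = 0 - 11 ≡ 2; y = λ·(0 - 2) - 10 ≡ 3. → (2, 3)
4P: (2, 3) + (11, 10). λ = (10 - 3)/(11 - 2) ≡ 7/9 mod 13. 9⁻¹ ≡ 3 (mod 13), so λ ≡ 8.
  x = λ² - 2 - 11 = 64 - 13 ≡ 12; y = λ·(2 - 12) - 3 ≡ 8. → (12, 8)
4P = (12, 8).
Next 2Q:
Repeated addition: build up to 2Q.
2Q: tangent at (5, 7): λ = (3·5² + 9)/(2·7) ≡ 6/1. 1⁻¹ ≡ 1 (mod 13), so λ ≡ 6·1 ≡ 6.
  x = λ² - 5 - 5 = 36 - 10 ≡ 0; y = λ·(5 - 0) - 7 ≡ 10. → (0, 10)
2Q = (0, 10).
Finally 4P + 2Q:
(12, 8) + (0, 10). λ = (10 - 8)/(0 - 12) ≡ 2/1 mod 13. 1⁻¹ ≡ 1 (mod 13), so λ ≡ 2.
  x = λ² - 12 - 0 = 4 - 12 ≡ 5; y = λ·(12 - 5) - 8 ≡ 6. → (5, 6)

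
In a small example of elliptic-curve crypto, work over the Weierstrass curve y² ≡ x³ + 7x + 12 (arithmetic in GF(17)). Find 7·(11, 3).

Write G = (11, 3).
Double-and-add on 7 = (111)₂. Start with G = (11, 3) for the leading 1-bit.
double: tangent at (11, 3): λ = (3·11² + 7)/(2·3) ≡ 13/6. 6⁻¹ ≡ 3 (mod 17) since 6·3 = 18 ≡ 1, so λ ≡ 13·3 ≡ 5.
  x = λ² - 11 - 11 = 25 - 22 ≡ 3; y = λ·(11 - 3) - 3 ≡ 3. → (3, 3)
add G: (3, 3) + (11, 3). λ = (3 - 3)/(11 - 3) ≡ 0/8 mod 17. 8⁻¹ ≡ 15 (mod 17), so λ ≡ 0.
  x = λ² - 3 - 11 = 0 - 14 ≡ 3; y = λ·(3 - 3) - 3 ≡ 14. → (3, 14)
double: tangent at (3, 14): λ = (3·3² + 7)/(2·14) ≡ 0/11. 11⁻¹ ≡ 14 (mod 17) since 11·14 = 154 ≡ 1, so λ ≡ 0·14 ≡ 0.
  x = λ² - 3 - 3 = 0 - 6 ≡ 11; y = λ·(3 - 11) - 14 ≡ 3. → (11, 3)
add G: tangent at (11, 3): λ = (3·11² + 7)/(2·3) ≡ 13/6. 6⁻¹ ≡ 3 (mod 17) since 6·3 = 18 ≡ 1, so λ ≡ 13·3 ≡ 5.
  x = λ² - 11 - 11 = 25 - 22 ≡ 3; y = λ·(11 - 3) - 3 ≡ 3. → (3, 3)

(3, 3)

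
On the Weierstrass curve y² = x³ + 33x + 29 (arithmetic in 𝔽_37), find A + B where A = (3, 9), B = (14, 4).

(3, 9) + (14, 4). λ = (4 - 9)/(14 - 3) ≡ 32/11 mod 37. 11⁻¹ ≡ 27 (mod 37) since 11·27 = 297 ≡ 1, so λ ≡ 13.
  x = λ² - 3 - 14 = 169 - 17 ≡ 4; y = λ·(3 - 4) - 9 ≡ 15. → (4, 15)

(4, 15)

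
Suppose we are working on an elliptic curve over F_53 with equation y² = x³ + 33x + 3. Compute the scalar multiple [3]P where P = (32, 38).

(29, 11)

Repeated addition: build up to 3P.
2P: tangent at (32, 38): λ = (3·32² + 33)/(2·38) ≡ 31/23. 23⁻¹ ≡ 30 (mod 53), so λ ≡ 31·30 ≡ 29.
  x = λ² - 32 - 32 = 841 - 64 ≡ 35; y = λ·(32 - 35) - 38 ≡ 34. → (35, 34)
3P: (35, 34) + (32, 38). λ = (38 - 34)/(32 - 35) ≡ 4/50 mod 53. 50⁻¹ ≡ 35 (mod 53) since 50·35 = 1750 ≡ 1, so λ ≡ 34.
  x = λ² - 35 - 32 = 1156 - 67 ≡ 29; y = λ·(35 - 29) - 34 ≡ 11. → (29, 11)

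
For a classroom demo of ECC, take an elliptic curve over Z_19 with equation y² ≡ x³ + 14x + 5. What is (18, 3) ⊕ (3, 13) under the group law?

(18, 3) + (3, 13). λ = (13 - 3)/(3 - 18) ≡ 10/4 mod 19. 4⁻¹ ≡ 5 (mod 19), so λ ≡ 12.
  x = λ² - 18 - 3 = 144 - 21 ≡ 9; y = λ·(18 - 9) - 3 ≡ 10. → (9, 10)

(9, 10)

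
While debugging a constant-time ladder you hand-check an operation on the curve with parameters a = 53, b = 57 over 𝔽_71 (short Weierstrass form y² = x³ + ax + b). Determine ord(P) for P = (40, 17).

3

2P: tangent at (40, 17): λ = (3·40² + 53)/(2·17) ≡ 25/34. 34⁻¹ ≡ 23 (mod 71) since 34·23 = 782 ≡ 1, so λ ≡ 25·23 ≡ 7.
  x = λ² - 40 - 40 = 49 - 80 ≡ 40; y = λ·(40 - 40) - 17 ≡ 54. → (40, 54)
3P: (40, 54) + (40, 17): same x and y₁ ≡ -y₂, so the sum is ∞.
3P = ∞, so the order is 3.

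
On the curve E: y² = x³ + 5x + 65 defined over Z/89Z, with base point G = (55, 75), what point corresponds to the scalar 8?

(71, 27)

Repeated addition: build up to 8G.
2G: tangent at (55, 75): λ = (3·55² + 5)/(2·75) ≡ 2/61. 61⁻¹ ≡ 54 (mod 89), so λ ≡ 2·54 ≡ 19.
  x = λ² - 55 - 55 = 361 - 110 ≡ 73; y = λ·(55 - 73) - 75 ≡ 28. → (73, 28)
3G: (73, 28) + (55, 75). λ = (75 - 28)/(55 - 73) ≡ 47/71 mod 89. 71⁻¹ ≡ 84 (mod 89) since 71·84 = 5964 ≡ 1, so λ ≡ 32.
  x = λ² - 73 - 55 = 1024 - 128 ≡ 6; y = λ·(73 - 6) - 28 ≡ 69. → (6, 69)
4G: (6, 69) + (55, 75). λ = (75 - 69)/(55 - 6) ≡ 6/49 mod 89. 49⁻¹ ≡ 20 (mod 89), so λ ≡ 31.
  x = λ² - 6 - 55 = 961 - 61 ≡ 10; y = λ·(6 - 10) - 69 ≡ 74. → (10, 74)
5G: (10, 74) + (55, 75). λ = (75 - 74)/(55 - 10) ≡ 1/45 mod 89. 45⁻¹ ≡ 2 (mod 89) since 45·2 = 90 ≡ 1, so λ ≡ 2.
  x = λ² - 10 - 55 = 4 - 65 ≡ 28; y = λ·(10 - 28) - 74 ≡ 68. → (28, 68)
6G: (28, 68) + (55, 75). λ = (75 - 68)/(55 - 28) ≡ 7/27 mod 89. 27⁻¹ ≡ 33 (mod 89), so λ ≡ 53.
  x = λ² - 28 - 55 = 2809 - 83 ≡ 56; y = λ·(28 - 56) - 68 ≡ 50. → (56, 50)
7G: (56, 50) + (55, 75). λ = (75 - 50)/(55 - 56) ≡ 25/88 mod 89. 88⁻¹ ≡ 88 (mod 89), so λ ≡ 64.
  x = λ² - 56 - 55 = 4096 - 111 ≡ 69; y = λ·(56 - 69) - 50 ≡ 8. → (69, 8)
8G: (69, 8) + (55, 75). λ = (75 - 8)/(55 - 69) ≡ 67/75 mod 89. 75⁻¹ ≡ 19 (mod 89) since 75·19 = 1425 ≡ 1, so λ ≡ 27.
  x = λ² - 69 - 55 = 729 - 124 ≡ 71; y = λ·(69 - 71) - 8 ≡ 27. → (71, 27)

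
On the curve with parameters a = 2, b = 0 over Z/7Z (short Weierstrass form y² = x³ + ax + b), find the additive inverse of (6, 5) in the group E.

-(6, 5) = (6, -5 mod 7) = (6, 2).

(6, 2)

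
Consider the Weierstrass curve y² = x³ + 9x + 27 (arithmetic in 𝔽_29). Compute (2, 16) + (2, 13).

The two points share x = 2 and their y-coordinates satisfy 16 + 13 ≡ 0 (mod 29), so they are inverses. Their sum is O.

O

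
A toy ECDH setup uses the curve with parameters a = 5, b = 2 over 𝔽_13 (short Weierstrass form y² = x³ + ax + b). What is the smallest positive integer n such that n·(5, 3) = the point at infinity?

5

2P: tangent at (5, 3): λ = (3·5² + 5)/(2·3) ≡ 2/6. 6⁻¹ ≡ 11 (mod 13) since 6·11 = 66 ≡ 1, so λ ≡ 2·11 ≡ 9.
  x = λ² - 5 - 5 = 81 - 10 ≡ 6; y = λ·(5 - 6) - 3 ≡ 1. → (6, 1)
3P: (6, 1) + (5, 3). λ = (3 - 1)/(5 - 6) ≡ 2/12 mod 13. 12⁻¹ ≡ 12 (mod 13), so λ ≡ 11.
  x = λ² - 6 - 5 = 121 - 11 ≡ 6; y = λ·(6 - 6) - 1 ≡ 12. → (6, 12)
4P: (6, 12) + (5, 3). λ = (3 - 12)/(5 - 6) ≡ 4/12 mod 13. 12⁻¹ ≡ 12 (mod 13), so λ ≡ 9.
  x = λ² - 6 - 5 = 81 - 11 ≡ 5; y = λ·(6 - 5) - 12 ≡ 10. → (5, 10)
5P: (5, 10) + (5, 3): same x and y₁ ≡ -y₂, so the sum is the point at infinity.
5P = the point at infinity, so the order is 5.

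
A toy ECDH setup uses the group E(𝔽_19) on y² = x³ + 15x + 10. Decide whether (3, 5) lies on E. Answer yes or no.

yes

y² = 5² ≡ 6; x³ + 15x + 10 = 82 ≡ 6 (mod 19). 6 = 6.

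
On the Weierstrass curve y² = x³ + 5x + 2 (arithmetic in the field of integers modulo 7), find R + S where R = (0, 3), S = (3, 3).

(0, 3) + (3, 3). λ = (3 - 3)/(3 - 0) ≡ 0/3 mod 7. 3⁻¹ ≡ 5 (mod 7), so λ ≡ 0.
  x = λ² - 0 - 3 = 0 - 3 ≡ 4; y = λ·(0 - 4) - 3 ≡ 4. → (4, 4)

(4, 4)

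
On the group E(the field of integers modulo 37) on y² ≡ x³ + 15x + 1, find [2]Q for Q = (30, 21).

tangent at (30, 21): λ = (3·30² + 15)/(2·21) ≡ 14/5. 5⁻¹ ≡ 15 (mod 37), so λ ≡ 14·15 ≡ 25.
  x = λ² - 30 - 30 = 625 - 60 ≡ 10; y = λ·(30 - 10) - 21 ≡ 35. → (10, 35)

(10, 35)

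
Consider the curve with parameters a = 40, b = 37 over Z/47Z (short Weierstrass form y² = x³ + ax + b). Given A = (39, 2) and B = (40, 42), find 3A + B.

First 3A:
Repeated addition: build up to 3A.
2A: tangent at (39, 2): λ = (3·39² + 40)/(2·2) ≡ 44/4. 4⁻¹ ≡ 12 (mod 47) since 4·12 = 48 ≡ 1, so λ ≡ 44·12 ≡ 11.
  x = λ² - 39 - 39 = 121 - 78 ≡ 43; y = λ·(39 - 43) - 2 ≡ 1. → (43, 1)
3A: (43, 1) + (39, 2). λ = (2 - 1)/(39 - 43) ≡ 1/43 mod 47. 43⁻¹ ≡ 35 (mod 47), so λ ≡ 35.
  x = λ² - 43 - 39 = 1225 - 82 ≡ 15; y = λ·(43 - 15) - 1 ≡ 39. → (15, 39)
3A = (15, 39).
Finally 3A + B:
(15, 39) + (40, 42). λ = (42 - 39)/(40 - 15) ≡ 3/25 mod 47. 25⁻¹ ≡ 32 (mod 47), so λ ≡ 2.
  x = λ² - 15 - 40 = 4 - 55 ≡ 43; y = λ·(15 - 43) - 39 ≡ 46. → (43, 46)

(43, 46)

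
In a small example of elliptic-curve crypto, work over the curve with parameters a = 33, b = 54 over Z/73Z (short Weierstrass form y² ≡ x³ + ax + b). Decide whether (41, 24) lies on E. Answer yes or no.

no

y² = 24² ≡ 65; x³ + 33x + 54 = 70328 ≡ 29 (mod 73). 65 ≠ 29.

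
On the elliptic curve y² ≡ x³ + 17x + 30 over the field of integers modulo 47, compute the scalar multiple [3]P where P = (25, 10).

(36, 43)

Repeated addition: build up to 3P.
2P: tangent at (25, 10): λ = (3·25² + 17)/(2·10) ≡ 12/20. 20⁻¹ ≡ 40 (mod 47) since 20·40 = 800 ≡ 1, so λ ≡ 12·40 ≡ 10.
  x = λ² - 25 - 25 = 100 - 50 ≡ 3; y = λ·(25 - 3) - 10 ≡ 22. → (3, 22)
3P: (3, 22) + (25, 10). λ = (10 - 22)/(25 - 3) ≡ 35/22 mod 47. 22⁻¹ ≡ 15 (mod 47), so λ ≡ 8.
  x = λ² - 3 - 25 = 64 - 28 ≡ 36; y = λ·(3 - 36) - 22 ≡ 43. → (36, 43)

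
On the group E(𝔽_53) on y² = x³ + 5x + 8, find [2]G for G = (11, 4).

(27, 2)

tangent at (11, 4): λ = (3·11² + 5)/(2·4) ≡ 50/8. 8⁻¹ ≡ 20 (mod 53) since 8·20 = 160 ≡ 1, so λ ≡ 50·20 ≡ 46.
  x = λ² - 11 - 11 = 2116 - 22 ≡ 27; y = λ·(11 - 27) - 4 ≡ 2. → (27, 2)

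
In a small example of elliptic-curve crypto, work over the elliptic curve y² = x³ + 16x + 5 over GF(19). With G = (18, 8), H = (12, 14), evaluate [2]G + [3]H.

(16, 5)

First 2G:
Repeated addition: build up to 2G.
2G: tangent at (18, 8): λ = (3·18² + 16)/(2·8) ≡ 0/16. 16⁻¹ ≡ 6 (mod 19) since 16·6 = 96 ≡ 1, so λ ≡ 0·6 ≡ 0.
  x = λ² - 18 - 18 = 0 - 36 ≡ 2; y = λ·(18 - 2) - 8 ≡ 11. → (2, 11)
2G = (2, 11).
Next 3H:
Repeated addition: build up to 3H.
2H: tangent at (12, 14): λ = (3·12² + 16)/(2·14) ≡ 11/9. 9⁻¹ ≡ 17 (mod 19) since 9·17 = 153 ≡ 1, so λ ≡ 11·17 ≡ 16.
  x = λ² - 12 - 12 = 256 - 24 ≡ 4; y = λ·(12 - 4) - 14 ≡ 0. → (4, 0)
3H: (4, 0) + (12, 14). λ = (14 - 0)/(12 - 4) ≡ 14/8 mod 19. 8⁻¹ ≡ 12 (mod 19), so λ ≡ 16.
  x = λ² - 4 - 12 = 256 - 16 ≡ 12; y = λ·(4 - 12) - 0 ≡ 5. → (12, 5)
3H = (12, 5).
Finally 2G + 3H:
(2, 11) + (12, 5). λ = (5 - 11)/(12 - 2) ≡ 13/10 mod 19. 10⁻¹ ≡ 2 (mod 19), so λ ≡ 7.
  x = λ² - 2 - 12 = 49 - 14 ≡ 16; y = λ·(2 - 16) - 11 ≡ 5. → (16, 5)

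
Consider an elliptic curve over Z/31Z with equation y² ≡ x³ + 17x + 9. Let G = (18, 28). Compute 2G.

tangent at (18, 28): λ = (3·18² + 17)/(2·28) ≡ 28/25. 25⁻¹ ≡ 5 (mod 31), so λ ≡ 28·5 ≡ 16.
  x = λ² - 18 - 18 = 256 - 36 ≡ 3; y = λ·(18 - 3) - 28 ≡ 26. → (3, 26)

(3, 26)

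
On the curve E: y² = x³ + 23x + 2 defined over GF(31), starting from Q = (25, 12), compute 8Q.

(27, 1)

Repeated addition: build up to 8Q.
2Q: tangent at (25, 12): λ = (3·25² + 23)/(2·12) ≡ 7/24. 24⁻¹ ≡ 22 (mod 31), so λ ≡ 7·22 ≡ 30.
  x = λ² - 25 - 25 = 900 - 50 ≡ 13; y = λ·(25 - 13) - 12 ≡ 7. → (13, 7)
3Q: (13, 7) + (25, 12). λ = (12 - 7)/(25 - 13) ≡ 5/12 mod 31. 12⁻¹ ≡ 13 (mod 31) since 12·13 = 156 ≡ 1, so λ ≡ 3.
  x = λ² - 13 - 25 = 9 - 38 ≡ 2; y = λ·(13 - 2) - 7 ≡ 26. → (2, 26)
4Q: (2, 26) + (25, 12). λ = (12 - 26)/(25 - 2) ≡ 17/23 mod 31. 23⁻¹ ≡ 27 (mod 31), so λ ≡ 25.
  x = λ² - 2 - 25 = 625 - 27 ≡ 9; y = λ·(2 - 9) - 26 ≡ 16. → (9, 16)
5Q: (9, 16) + (25, 12). λ = (12 - 16)/(25 - 9) ≡ 27/16 mod 31. 16⁻¹ ≡ 2 (mod 31), so λ ≡ 23.
  x = λ² - 9 - 25 = 529 - 34 ≡ 30; y = λ·(9 - 30) - 16 ≡ 28. → (30, 28)
6Q: (30, 28) + (25, 12). λ = (12 - 28)/(25 - 30) ≡ 15/26 mod 31. 26⁻¹ ≡ 6 (mod 31) since 26·6 = 156 ≡ 1, so λ ≡ 28.
  x = λ² - 30 - 25 = 784 - 55 ≡ 16; y = λ·(30 - 16) - 28 ≡ 23. → (16, 23)
7Q: (16, 23) + (25, 12). λ = (12 - 23)/(25 - 16) ≡ 20/9 mod 31. 9⁻¹ ≡ 7 (mod 31), so λ ≡ 16.
  x = λ² - 16 - 25 = 256 - 41 ≡ 29; y = λ·(16 - 29) - 23 ≡ 17. → (29, 17)
8Q: (29, 17) + (25, 12). λ = (12 - 17)/(25 - 29) ≡ 26/27 mod 31. 27⁻¹ ≡ 23 (mod 31), so λ ≡ 9.
  x = λ² - 29 - 25 = 81 - 54 ≡ 27; y = λ·(29 - 27) - 17 ≡ 1. → (27, 1)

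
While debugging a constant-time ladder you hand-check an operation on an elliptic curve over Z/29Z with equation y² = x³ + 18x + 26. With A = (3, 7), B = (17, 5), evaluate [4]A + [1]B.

First 4A:
Repeated addition: build up to 4A.
2A: tangent at (3, 7): λ = (3·3² + 18)/(2·7) ≡ 16/14. 14⁻¹ ≡ 27 (mod 29) since 14·27 = 378 ≡ 1, so λ ≡ 16·27 ≡ 26.
  x = λ² - 3 - 3 = 676 - 6 ≡ 3; y = λ·(3 - 3) - 7 ≡ 22. → (3, 22)
3A: (3, 22) + (3, 7): same x and y₁ ≡ -y₂, so the sum is O.
4A: O + (3, 7) = (3, 7) (identity).
4A = (3, 7).
Finally 4A + B:
(3, 7) + (17, 5). λ = (5 - 7)/(17 - 3) ≡ 27/14 mod 29. 14⁻¹ ≡ 27 (mod 29), so λ ≡ 4.
  x = λ² - 3 - 17 = 16 - 20 ≡ 25; y = λ·(3 - 25) - 7 ≡ 21. → (25, 21)

(25, 21)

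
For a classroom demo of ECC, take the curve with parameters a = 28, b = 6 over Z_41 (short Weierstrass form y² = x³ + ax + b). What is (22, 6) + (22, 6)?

(29, 19)

tangent at (22, 6): λ = (3·22² + 28)/(2·6) ≡ 4/12. 12⁻¹ ≡ 24 (mod 41) since 12·24 = 288 ≡ 1, so λ ≡ 4·24 ≡ 14.
  x = λ² - 22 - 22 = 196 - 44 ≡ 29; y = λ·(22 - 29) - 6 ≡ 19. → (29, 19)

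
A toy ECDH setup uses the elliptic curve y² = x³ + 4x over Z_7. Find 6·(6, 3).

(2, 3)

Write P = (6, 3).
Repeated addition: build up to 6P.
2P: tangent at (6, 3): λ = (3·6² + 4)/(2·3) ≡ 0/6. 6⁻¹ ≡ 6 (mod 7) since 6·6 = 36 ≡ 1, so λ ≡ 0·6 ≡ 0.
  x = λ² - 6 - 6 = 0 - 12 ≡ 2; y = λ·(6 - 2) - 3 ≡ 4. → (2, 4)
3P: (2, 4) + (6, 3). λ = (3 - 4)/(6 - 2) ≡ 6/4 mod 7. 4⁻¹ ≡ 2 (mod 7) since 4·2 = 8 ≡ 1, so λ ≡ 5.
  x = λ² - 2 - 6 = 25 - 8 ≡ 3; y = λ·(2 - 3) - 4 ≡ 5. → (3, 5)
4P: (3, 5) + (6, 3). λ = (3 - 5)/(6 - 3) ≡ 5/3 mod 7. 3⁻¹ ≡ 5 (mod 7), so λ ≡ 4.
  x = λ² - 3 - 6 = 16 - 9 ≡ 0; y = λ·(3 - 0) - 5 ≡ 0. → (0, 0)
5P: (0, 0) + (6, 3). λ = (3 - 0)/(6 - 0) ≡ 3/6 mod 7. 6⁻¹ ≡ 6 (mod 7), so λ ≡ 4.
  x = λ² - 0 - 6 = 16 - 6 ≡ 3; y = λ·(0 - 3) - 0 ≡ 2. → (3, 2)
6P: (3, 2) + (6, 3). λ = (3 - 2)/(6 - 3) ≡ 1/3 mod 7. 3⁻¹ ≡ 5 (mod 7) since 3·5 = 15 ≡ 1, so λ ≡ 5.
  x = λ² - 3 - 6 = 25 - 9 ≡ 2; y = λ·(3 - 2) - 2 ≡ 3. → (2, 3)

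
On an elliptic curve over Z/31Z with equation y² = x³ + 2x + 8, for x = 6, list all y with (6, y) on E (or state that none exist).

9, 22

x³ + 2x + 8 = 236 ≡ 19 (mod 31).
Square roots of 19 mod 31: 9 and 22 (since 9² = 81 ≡ 19).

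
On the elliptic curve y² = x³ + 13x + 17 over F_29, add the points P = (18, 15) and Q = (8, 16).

(18, 15) + (8, 16). λ = (16 - 15)/(8 - 18) ≡ 1/19 mod 29. 19⁻¹ ≡ 26 (mod 29), so λ ≡ 26.
  x = λ² - 18 - 8 = 676 - 26 ≡ 12; y = λ·(18 - 12) - 15 ≡ 25. → (12, 25)

(12, 25)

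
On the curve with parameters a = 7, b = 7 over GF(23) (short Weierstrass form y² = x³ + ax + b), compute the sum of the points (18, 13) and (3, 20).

(18, 13) + (3, 20). λ = (20 - 13)/(3 - 18) ≡ 7/8 mod 23. 8⁻¹ ≡ 3 (mod 23), so λ ≡ 21.
  x = λ² - 18 - 3 = 441 - 21 ≡ 6; y = λ·(18 - 6) - 13 ≡ 9. → (6, 9)

(6, 9)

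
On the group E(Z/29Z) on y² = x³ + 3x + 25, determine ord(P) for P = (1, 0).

2

2P: (1, 0) + (1, 0): same x and y₁ ≡ -y₂, so the sum is O.
2P = O, so the order is 2.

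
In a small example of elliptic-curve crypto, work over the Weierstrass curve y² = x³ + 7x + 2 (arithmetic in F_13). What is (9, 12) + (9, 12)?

tangent at (9, 12): λ = (3·9² + 7)/(2·12) ≡ 3/11. 11⁻¹ ≡ 6 (mod 13), so λ ≡ 3·6 ≡ 5.
  x = λ² - 9 - 9 = 25 - 18 ≡ 7; y = λ·(9 - 7) - 12 ≡ 11. → (7, 11)

(7, 11)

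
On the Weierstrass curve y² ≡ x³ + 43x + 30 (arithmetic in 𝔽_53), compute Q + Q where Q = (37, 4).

(36, 51)

tangent at (37, 4): λ = (3·37² + 43)/(2·4) ≡ 16/8. 8⁻¹ ≡ 20 (mod 53) since 8·20 = 160 ≡ 1, so λ ≡ 16·20 ≡ 2.
  x = λ² - 37 - 37 = 4 - 74 ≡ 36; y = λ·(37 - 36) - 4 ≡ 51. → (36, 51)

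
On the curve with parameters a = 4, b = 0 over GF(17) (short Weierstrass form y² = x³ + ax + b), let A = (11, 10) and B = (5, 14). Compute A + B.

(9, 0)

(11, 10) + (5, 14). λ = (14 - 10)/(5 - 11) ≡ 4/11 mod 17. 11⁻¹ ≡ 14 (mod 17) since 11·14 = 154 ≡ 1, so λ ≡ 5.
  x = λ² - 11 - 5 = 25 - 16 ≡ 9; y = λ·(11 - 9) - 10 ≡ 0. → (9, 0)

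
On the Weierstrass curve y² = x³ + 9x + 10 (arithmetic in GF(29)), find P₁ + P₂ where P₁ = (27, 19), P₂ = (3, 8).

(5, 8)

(27, 19) + (3, 8). λ = (8 - 19)/(3 - 27) ≡ 18/5 mod 29. 5⁻¹ ≡ 6 (mod 29), so λ ≡ 21.
  x = λ² - 27 - 3 = 441 - 30 ≡ 5; y = λ·(27 - 5) - 19 ≡ 8. → (5, 8)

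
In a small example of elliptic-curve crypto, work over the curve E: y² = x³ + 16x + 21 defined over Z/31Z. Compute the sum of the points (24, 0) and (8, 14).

(24, 0) + (8, 14). λ = (14 - 0)/(8 - 24) ≡ 14/15 mod 31. 15⁻¹ ≡ 29 (mod 31) since 15·29 = 435 ≡ 1, so λ ≡ 3.
  x = λ² - 24 - 8 = 9 - 32 ≡ 8; y = λ·(24 - 8) - 0 ≡ 17. → (8, 17)

(8, 17)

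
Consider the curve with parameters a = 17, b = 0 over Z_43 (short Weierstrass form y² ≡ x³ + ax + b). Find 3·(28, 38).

(3, 32)

Write Q = (28, 38).
Repeated addition: build up to 3Q.
2Q: tangent at (28, 38): λ = (3·28² + 17)/(2·38) ≡ 4/33. 33⁻¹ ≡ 30 (mod 43), so λ ≡ 4·30 ≡ 34.
  x = λ² - 28 - 28 = 1156 - 56 ≡ 25; y = λ·(28 - 25) - 38 ≡ 21. → (25, 21)
3Q: (25, 21) + (28, 38). λ = (38 - 21)/(28 - 25) ≡ 17/3 mod 43. 3⁻¹ ≡ 29 (mod 43), so λ ≡ 20.
  x = λ² - 25 - 28 = 400 - 53 ≡ 3; y = λ·(25 - 3) - 21 ≡ 32. → (3, 32)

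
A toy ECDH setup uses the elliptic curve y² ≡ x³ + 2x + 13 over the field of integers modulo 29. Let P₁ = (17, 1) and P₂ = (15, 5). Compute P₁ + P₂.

(1, 25)

(17, 1) + (15, 5). λ = (5 - 1)/(15 - 17) ≡ 4/27 mod 29. 27⁻¹ ≡ 14 (mod 29), so λ ≡ 27.
  x = λ² - 17 - 15 = 729 - 32 ≡ 1; y = λ·(17 - 1) - 1 ≡ 25. → (1, 25)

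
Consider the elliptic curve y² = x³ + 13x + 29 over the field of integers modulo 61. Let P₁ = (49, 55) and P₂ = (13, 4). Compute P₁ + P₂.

(26, 3)

(49, 55) + (13, 4). λ = (4 - 55)/(13 - 49) ≡ 10/25 mod 61. 25⁻¹ ≡ 22 (mod 61) since 25·22 = 550 ≡ 1, so λ ≡ 37.
  x = λ² - 49 - 13 = 1369 - 62 ≡ 26; y = λ·(49 - 26) - 55 ≡ 3. → (26, 3)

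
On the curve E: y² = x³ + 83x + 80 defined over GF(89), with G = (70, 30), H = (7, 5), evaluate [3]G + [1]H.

First 3G:
Repeated addition: build up to 3G.
2G: tangent at (70, 30): λ = (3·70² + 83)/(2·30) ≡ 9/60. 60⁻¹ ≡ 46 (mod 89) since 60·46 = 2760 ≡ 1, so λ ≡ 9·46 ≡ 58.
  x = λ² - 70 - 70 = 3364 - 140 ≡ 20; y = λ·(70 - 20) - 30 ≡ 22. → (20, 22)
3G: (20, 22) + (70, 30). λ = (30 - 22)/(70 - 20) ≡ 8/50 mod 89. 50⁻¹ ≡ 73 (mod 89), so λ ≡ 50.
  x = λ² - 20 - 70 = 2500 - 90 ≡ 7; y = λ·(20 - 7) - 22 ≡ 5. → (7, 5)
3G = (7, 5).
Finally 3G + H:
tangent at (7, 5): λ = (3·7² + 83)/(2·5) ≡ 52/10. 10⁻¹ ≡ 9 (mod 89) since 10·9 = 90 ≡ 1, so λ ≡ 52·9 ≡ 23.
  x = λ² - 7 - 7 = 529 - 14 ≡ 70; y = λ·(7 - 70) - 5 ≡ 59. → (70, 59)

(70, 59)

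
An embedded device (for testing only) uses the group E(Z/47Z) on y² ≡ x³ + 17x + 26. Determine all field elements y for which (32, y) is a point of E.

x³ + 17x + 26 = 33338 ≡ 15 (mod 47).
15 is a non-residue mod 47; no y exists.

none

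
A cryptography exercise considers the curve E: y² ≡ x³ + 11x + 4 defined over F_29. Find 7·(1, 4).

(4, 24)

Write P = (1, 4).
Double-and-add on 7 = (111)₂. Start with P = (1, 4) for the leading 1-bit.
double: tangent at (1, 4): λ = (3·1² + 11)/(2·4) ≡ 14/8. 8⁻¹ ≡ 11 (mod 29) since 8·11 = 88 ≡ 1, so λ ≡ 14·11 ≡ 9.
  x = λ² - 1 - 1 = 81 - 2 ≡ 21; y = λ·(1 - 21) - 4 ≡ 19. → (21, 19)
add P: (21, 19) + (1, 4). λ = (4 - 19)/(1 - 21) ≡ 14/9 mod 29. 9⁻¹ ≡ 13 (mod 29) since 9·13 = 117 ≡ 1, so λ ≡ 8.
  x = λ² - 21 - 1 = 64 - 22 ≡ 13; y = λ·(21 - 13) - 19 ≡ 16. → (13, 16)
double: tangent at (13, 16): λ = (3·13² + 11)/(2·16) ≡ 25/3. 3⁻¹ ≡ 10 (mod 29), so λ ≡ 25·10 ≡ 18.
  x = λ² - 13 - 13 = 324 - 26 ≡ 8; y = λ·(13 - 8) - 16 ≡ 16. → (8, 16)
add P: (8, 16) + (1, 4). λ = (4 - 16)/(1 - 8) ≡ 17/22 mod 29. 22⁻¹ ≡ 4 (mod 29) since 22·4 = 88 ≡ 1, so λ ≡ 10.
  x = λ² - 8 - 1 = 100 - 9 ≡ 4; y = λ·(8 - 4) - 16 ≡ 24. → (4, 24)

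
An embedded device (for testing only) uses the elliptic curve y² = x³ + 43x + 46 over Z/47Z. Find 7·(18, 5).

(6, 12)

Write G = (18, 5).
Repeated addition: build up to 7G.
2G: tangent at (18, 5): λ = (3·18² + 43)/(2·5) ≡ 28/10. 10⁻¹ ≡ 33 (mod 47), so λ ≡ 28·33 ≡ 31.
  x = λ² - 18 - 18 = 961 - 36 ≡ 32; y = λ·(18 - 32) - 5 ≡ 31. → (32, 31)
3G: (32, 31) + (18, 5). λ = (5 - 31)/(18 - 32) ≡ 21/33 mod 47. 33⁻¹ ≡ 10 (mod 47) since 33·10 = 330 ≡ 1, so λ ≡ 22.
  x = λ² - 32 - 18 = 484 - 50 ≡ 11; y = λ·(32 - 11) - 31 ≡ 8. → (11, 8)
4G: (11, 8) + (18, 5). λ = (5 - 8)/(18 - 11) ≡ 44/7 mod 47. 7⁻¹ ≡ 27 (mod 47), so λ ≡ 13.
  x = λ² - 11 - 18 = 169 - 29 ≡ 46; y = λ·(11 - 46) - 8 ≡ 7. → (46, 7)
5G: (46, 7) + (18, 5). λ = (5 - 7)/(18 - 46) ≡ 45/19 mod 47. 19⁻¹ ≡ 5 (mod 47) since 19·5 = 95 ≡ 1, so λ ≡ 37.
  x = λ² - 46 - 18 = 1369 - 64 ≡ 36; y = λ·(46 - 36) - 7 ≡ 34. → (36, 34)
6G: (36, 34) + (18, 5). λ = (5 - 34)/(18 - 36) ≡ 18/29 mod 47. 29⁻¹ ≡ 13 (mod 47) since 29·13 = 377 ≡ 1, so λ ≡ 46.
  x = λ² - 36 - 18 = 2116 - 54 ≡ 41; y = λ·(36 - 41) - 34 ≡ 18. → (41, 18)
7G: (41, 18) + (18, 5). λ = (5 - 18)/(18 - 41) ≡ 34/24 mod 47. 24⁻¹ ≡ 2 (mod 47), so λ ≡ 21.
  x = λ² - 41 - 18 = 441 - 59 ≡ 6; y = λ·(41 - 6) - 18 ≡ 12. → (6, 12)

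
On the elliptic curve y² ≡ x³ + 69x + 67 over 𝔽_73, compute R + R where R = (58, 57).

(55, 1)

tangent at (58, 57): λ = (3·58² + 69)/(2·57) ≡ 14/41. 41⁻¹ ≡ 57 (mod 73), so λ ≡ 14·57 ≡ 68.
  x = λ² - 58 - 58 = 4624 - 116 ≡ 55; y = λ·(58 - 55) - 57 ≡ 1. → (55, 1)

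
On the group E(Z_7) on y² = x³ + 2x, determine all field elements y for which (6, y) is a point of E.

x³ + 2x + 0 = 228 ≡ 4 (mod 7).
Square roots of 4 mod 7: 2 and 5 (since 2² = 4 ≡ 4).

2, 5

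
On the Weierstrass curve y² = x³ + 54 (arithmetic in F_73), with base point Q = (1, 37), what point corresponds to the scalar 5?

(63, 52)

Repeated addition: build up to 5Q.
2Q: tangent at (1, 37): λ = (3·1² + 0)/(2·37) ≡ 3/1. 1⁻¹ ≡ 1 (mod 73), so λ ≡ 3·1 ≡ 3.
  x = λ² - 1 - 1 = 9 - 2 ≡ 7; y = λ·(1 - 7) - 37 ≡ 18. → (7, 18)
3Q: (7, 18) + (1, 37). λ = (37 - 18)/(1 - 7) ≡ 19/67 mod 73. 67⁻¹ ≡ 12 (mod 73) since 67·12 = 804 ≡ 1, so λ ≡ 9.
  x = λ² - 7 - 1 = 81 - 8 ≡ 0; y = λ·(7 - 0) - 18 ≡ 45. → (0, 45)
4Q: (0, 45) + (1, 37). λ = (37 - 45)/(1 - 0) ≡ 65/1 mod 73. 1⁻¹ ≡ 1 (mod 73), so λ ≡ 65.
  x = λ² - 0 - 1 = 4225 - 1 ≡ 63; y = λ·(0 - 63) - 45 ≡ 21. → (63, 21)
5Q: (63, 21) + (1, 37). λ = (37 - 21)/(1 - 63) ≡ 16/11 mod 73. 11⁻¹ ≡ 20 (mod 73) since 11·20 = 220 ≡ 1, so λ ≡ 28.
  x = λ² - 63 - 1 = 784 - 64 ≡ 63; y = λ·(63 - 63) - 21 ≡ 52. → (63, 52)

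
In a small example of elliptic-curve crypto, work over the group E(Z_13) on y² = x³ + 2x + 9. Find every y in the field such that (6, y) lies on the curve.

4, 9

x³ + 2x + 9 = 237 ≡ 3 (mod 13).
Square roots of 3 mod 13: 4 and 9 (since 4² = 16 ≡ 3).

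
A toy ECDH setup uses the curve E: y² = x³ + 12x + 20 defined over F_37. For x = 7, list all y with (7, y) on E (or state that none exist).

x³ + 12x + 20 = 447 ≡ 3 (mod 37).
Square roots of 3 mod 37: 15 and 22 (since 15² = 225 ≡ 3).

15, 22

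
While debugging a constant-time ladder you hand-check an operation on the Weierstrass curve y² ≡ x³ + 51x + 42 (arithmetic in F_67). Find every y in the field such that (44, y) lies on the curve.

x³ + 51x + 42 = 87470 ≡ 35 (mod 67).
Square roots of 35 mod 67: 13 and 54 (since 13² = 169 ≡ 35).

13, 54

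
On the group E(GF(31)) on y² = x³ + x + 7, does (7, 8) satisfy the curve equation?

no

y² = 8² ≡ 2; x³ + 1x + 7 = 357 ≡ 16 (mod 31). 2 ≠ 16.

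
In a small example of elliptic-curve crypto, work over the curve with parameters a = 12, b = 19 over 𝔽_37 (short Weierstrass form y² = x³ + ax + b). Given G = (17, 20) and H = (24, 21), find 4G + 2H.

First 4G:
Repeated addition: build up to 4G.
2G: tangent at (17, 20): λ = (3·17² + 12)/(2·20) ≡ 28/3. 3⁻¹ ≡ 25 (mod 37), so λ ≡ 28·25 ≡ 34.
  x = λ² - 17 - 17 = 1156 - 34 ≡ 12; y = λ·(17 - 12) - 20 ≡ 2. → (12, 2)
3G: (12, 2) + (17, 20). λ = (20 - 2)/(17 - 12) ≡ 18/5 mod 37. 5⁻¹ ≡ 15 (mod 37), so λ ≡ 11.
  x = λ² - 12 - 17 = 121 - 29 ≡ 18; y = λ·(12 - 18) - 2 ≡ 6. → (18, 6)
4G: (18, 6) + (17, 20). λ = (20 - 6)/(17 - 18) ≡ 14/36 mod 37. 36⁻¹ ≡ 36 (mod 37), so λ ≡ 23.
  x = λ² - 18 - 17 = 529 - 35 ≡ 13; y = λ·(18 - 13) - 6 ≡ 35. → (13, 35)
4G = (13, 35).
Next 2H:
Repeated addition: build up to 2H.
2H: tangent at (24, 21): λ = (3·24² + 12)/(2·21) ≡ 1/5. 5⁻¹ ≡ 15 (mod 37), so λ ≡ 1·15 ≡ 15.
  x = λ² - 24 - 24 = 225 - 48 ≡ 29; y = λ·(24 - 29) - 21 ≡ 15. → (29, 15)
2H = (29, 15).
Finally 4G + 2H:
(13, 35) + (29, 15). λ = (15 - 35)/(29 - 13) ≡ 17/16 mod 37. 16⁻¹ ≡ 7 (mod 37), so λ ≡ 8.
  x = λ² - 13 - 29 = 64 - 42 ≡ 22; y = λ·(13 - 22) - 35 ≡ 4. → (22, 4)

(22, 4)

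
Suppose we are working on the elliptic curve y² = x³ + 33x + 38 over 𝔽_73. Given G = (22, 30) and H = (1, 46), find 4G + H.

(35, 66)

First 4G:
Double-and-add on 4 = (100)₂. Start with G = (22, 30) for the leading 1-bit.
double: tangent at (22, 30): λ = (3·22² + 33)/(2·30) ≡ 25/60. 60⁻¹ ≡ 28 (mod 73), so λ ≡ 25·28 ≡ 43.
  x = λ² - 22 - 22 = 1849 - 44 ≡ 53; y = λ·(22 - 53) - 30 ≡ 24. → (53, 24)
double: tangent at (53, 24): λ = (3·53² + 33)/(2·24) ≡ 65/48. 48⁻¹ ≡ 35 (mod 73), so λ ≡ 65·35 ≡ 12.
  x = λ² - 53 - 53 = 144 - 106 ≡ 38; y = λ·(53 - 38) - 24 ≡ 10. → (38, 10)
4G = (38, 10).
Finally 4G + H:
(38, 10) + (1, 46). λ = (46 - 10)/(1 - 38) ≡ 36/36 mod 73. 36⁻¹ ≡ 71 (mod 73), so λ ≡ 1.
  x = λ² - 38 - 1 = 1 - 39 ≡ 35; y = λ·(38 - 35) - 10 ≡ 66. → (35, 66)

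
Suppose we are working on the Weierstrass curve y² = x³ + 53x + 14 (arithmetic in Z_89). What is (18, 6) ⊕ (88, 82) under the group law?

(18, 6) + (88, 82). λ = (82 - 6)/(88 - 18) ≡ 76/70 mod 89. 70⁻¹ ≡ 14 (mod 89) since 70·14 = 980 ≡ 1, so λ ≡ 85.
  x = λ² - 18 - 88 = 7225 - 106 ≡ 88; y = λ·(18 - 88) - 6 ≡ 7. → (88, 7)

(88, 7)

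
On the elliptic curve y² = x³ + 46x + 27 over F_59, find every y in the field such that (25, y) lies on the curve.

20, 39

x³ + 46x + 27 = 16802 ≡ 46 (mod 59).
Square roots of 46 mod 59: 20 and 39 (since 20² = 400 ≡ 46).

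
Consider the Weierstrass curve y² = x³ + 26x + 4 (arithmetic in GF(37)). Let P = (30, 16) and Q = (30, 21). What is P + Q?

The two points share x = 30 and their y-coordinates satisfy 16 + 21 ≡ 0 (mod 37), so they are inverses. Their sum is ∞.

O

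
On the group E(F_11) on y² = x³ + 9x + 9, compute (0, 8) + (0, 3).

The two points share x = 0 and their y-coordinates satisfy 8 + 3 ≡ 0 (mod 11), so they are inverses. Their sum is O.

O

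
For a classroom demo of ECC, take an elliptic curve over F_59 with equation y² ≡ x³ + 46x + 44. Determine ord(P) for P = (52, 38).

7

2P: tangent at (52, 38): λ = (3·52² + 46)/(2·38) ≡ 16/17. 17⁻¹ ≡ 7 (mod 59) since 17·7 = 119 ≡ 1, so λ ≡ 16·7 ≡ 53.
  x = λ² - 52 - 52 = 2809 - 104 ≡ 50; y = λ·(52 - 50) - 38 ≡ 9. → (50, 9)
3P: (50, 9) + (52, 38). λ = (38 - 9)/(52 - 50) ≡ 29/2 mod 59. 2⁻¹ ≡ 30 (mod 59) since 2·30 = 60 ≡ 1, so λ ≡ 44.
  x = λ² - 50 - 52 = 1936 - 102 ≡ 5; y = λ·(50 - 5) - 9 ≡ 24. → (5, 24)
4P: (5, 24) + (52, 38). λ = (38 - 24)/(52 - 5) ≡ 14/47 mod 59. 47⁻¹ ≡ 54 (mod 59), so λ ≡ 48.
  x = λ² - 5 - 52 = 2304 - 57 ≡ 5; y = λ·(5 - 5) - 24 ≡ 35. → (5, 35)
5P: (5, 35) + (52, 38). λ = (38 - 35)/(52 - 5) ≡ 3/47 mod 59. 47⁻¹ ≡ 54 (mod 59), so λ ≡ 44.
  x = λ² - 5 - 52 = 1936 - 57 ≡ 50; y = λ·(5 - 50) - 35 ≡ 50. → (50, 50)
6P: (50, 50) + (52, 38). λ = (38 - 50)/(52 - 50) ≡ 47/2 mod 59. 2⁻¹ ≡ 30 (mod 59), so λ ≡ 53.
  x = λ² - 50 - 52 = 2809 - 102 ≡ 52; y = λ·(50 - 52) - 50 ≡ 21. → (52, 21)
7P: (52, 21) + (52, 38): same x and y₁ ≡ -y₂, so the sum is 𝒪.
7P = 𝒪, so the order is 7.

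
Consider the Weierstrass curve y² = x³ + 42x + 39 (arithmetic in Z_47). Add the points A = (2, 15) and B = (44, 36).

(2, 15) + (44, 36). λ = (36 - 15)/(44 - 2) ≡ 21/42 mod 47. 42⁻¹ ≡ 28 (mod 47), so λ ≡ 24.
  x = λ² - 2 - 44 = 576 - 46 ≡ 13; y = λ·(2 - 13) - 15 ≡ 3. → (13, 3)

(13, 3)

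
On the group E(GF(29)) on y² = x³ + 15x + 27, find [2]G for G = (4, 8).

(16, 10)

tangent at (4, 8): λ = (3·4² + 15)/(2·8) ≡ 5/16. 16⁻¹ ≡ 20 (mod 29), so λ ≡ 5·20 ≡ 13.
  x = λ² - 4 - 4 = 169 - 8 ≡ 16; y = λ·(4 - 16) - 8 ≡ 10. → (16, 10)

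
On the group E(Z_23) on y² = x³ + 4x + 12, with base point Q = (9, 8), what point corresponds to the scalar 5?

(14, 12)

Double-and-add on 5 = (101)₂. Start with Q = (9, 8) for the leading 1-bit.
double: tangent at (9, 8): λ = (3·9² + 4)/(2·8) ≡ 17/16. 16⁻¹ ≡ 13 (mod 23) since 16·13 = 208 ≡ 1, so λ ≡ 17·13 ≡ 14.
  x = λ² - 9 - 9 = 196 - 18 ≡ 17; y = λ·(9 - 17) - 8 ≡ 18. → (17, 18)
double: tangent at (17, 18): λ = (3·17² + 4)/(2·18) ≡ 20/13. 13⁻¹ ≡ 16 (mod 23), so λ ≡ 20·16 ≡ 21.
  x = λ² - 17 - 17 = 441 - 34 ≡ 16; y = λ·(17 - 16) - 18 ≡ 3. → (16, 3)
add Q: (16, 3) + (9, 8). λ = (8 - 3)/(9 - 16) ≡ 5/16 mod 23. 16⁻¹ ≡ 13 (mod 23) since 16·13 = 208 ≡ 1, so λ ≡ 19.
  x = λ² - 16 - 9 = 361 - 25 ≡ 14; y = λ·(16 - 14) - 3 ≡ 12. → (14, 12)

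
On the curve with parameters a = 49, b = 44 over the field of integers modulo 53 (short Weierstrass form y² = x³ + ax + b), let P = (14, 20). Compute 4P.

Repeated addition: build up to 4P.
2P: tangent at (14, 20): λ = (3·14² + 49)/(2·20) ≡ 1/40. 40⁻¹ ≡ 4 (mod 53), so λ ≡ 1·4 ≡ 4.
  x = λ² - 14 - 14 = 16 - 28 ≡ 41; y = λ·(14 - 41) - 20 ≡ 31. → (41, 31)
3P: (41, 31) + (14, 20). λ = (20 - 31)/(14 - 41) ≡ 42/26 mod 53. 26⁻¹ ≡ 51 (mod 53), so λ ≡ 22.
  x = λ² - 41 - 14 = 484 - 55 ≡ 5; y = λ·(41 - 5) - 31 ≡ 19. → (5, 19)
4P: (5, 19) + (14, 20). λ = (20 - 19)/(14 - 5) ≡ 1/9 mod 53. 9⁻¹ ≡ 6 (mod 53) since 9·6 = 54 ≡ 1, so λ ≡ 6.
  x = λ² - 5 - 14 = 36 - 19 ≡ 17; y = λ·(5 - 17) - 19 ≡ 15. → (17, 15)

(17, 15)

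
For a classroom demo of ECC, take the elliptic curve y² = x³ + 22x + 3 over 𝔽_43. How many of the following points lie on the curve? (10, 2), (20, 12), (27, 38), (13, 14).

(10, 2): 2² ≡ 4, rhs ≡ 19 → off.
(20, 12): 12² ≡ 15, rhs ≡ 15 → on.
(27, 38): 38² ≡ 25, rhs ≡ 27 → off.
(13, 14): 14² ≡ 24, rhs ≡ 35 → off.

1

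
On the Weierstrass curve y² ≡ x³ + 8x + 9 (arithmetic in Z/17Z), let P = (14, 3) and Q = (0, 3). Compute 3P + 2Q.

First 3P:
Repeated addition: build up to 3P.
2P: tangent at (14, 3): λ = (3·14² + 8)/(2·3) ≡ 1/6. 6⁻¹ ≡ 3 (mod 17) since 6·3 = 18 ≡ 1, so λ ≡ 1·3 ≡ 3.
  x = λ² - 14 - 14 = 9 - 28 ≡ 15; y = λ·(14 - 15) - 3 ≡ 11. → (15, 11)
3P: (15, 11) + (14, 3). λ = (3 - 11)/(14 - 15) ≡ 9/16 mod 17. 16⁻¹ ≡ 16 (mod 17) since 16·16 = 256 ≡ 1, so λ ≡ 8.
  x = λ² - 15 - 14 = 64 - 29 ≡ 1; y = λ·(15 - 1) - 11 ≡ 16. → (1, 16)
3P = (1, 16).
Next 2Q:
Repeated addition: build up to 2Q.
2Q: tangent at (0, 3): λ = (3·0² + 8)/(2·3) ≡ 8/6. 6⁻¹ ≡ 3 (mod 17), so λ ≡ 8·3 ≡ 7.
  x = λ² - 0 - 0 = 49 - 0 ≡ 15; y = λ·(0 - 15) - 3 ≡ 11. → (15, 11)
2Q = (15, 11).
Finally 3P + 2Q:
(1, 16) + (15, 11). λ = (11 - 16)/(15 - 1) ≡ 12/14 mod 17. 14⁻¹ ≡ 11 (mod 17), so λ ≡ 13.
  x = λ² - 1 - 15 = 169 - 16 ≡ 0; y = λ·(1 - 0) - 16 ≡ 14. → (0, 14)

(0, 14)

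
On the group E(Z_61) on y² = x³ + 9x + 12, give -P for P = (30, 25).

-(30, 25) = (30, -25 mod 61) = (30, 36).

(30, 36)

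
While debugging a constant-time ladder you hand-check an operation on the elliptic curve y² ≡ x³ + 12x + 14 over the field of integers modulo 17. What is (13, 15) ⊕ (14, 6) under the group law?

(3, 14)

(13, 15) + (14, 6). λ = (6 - 15)/(14 - 13) ≡ 8/1 mod 17. 1⁻¹ ≡ 1 (mod 17), so λ ≡ 8.
  x = λ² - 13 - 14 = 64 - 27 ≡ 3; y = λ·(13 - 3) - 15 ≡ 14. → (3, 14)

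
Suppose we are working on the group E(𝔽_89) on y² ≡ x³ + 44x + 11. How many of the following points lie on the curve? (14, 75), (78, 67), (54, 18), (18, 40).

0

(14, 75): 75² ≡ 18, rhs ≡ 78 → off.
(78, 67): 67² ≡ 39, rhs ≡ 65 → off.
(54, 18): 18² ≡ 57, rhs ≡ 7 → off.
(18, 40): 40² ≡ 87, rhs ≡ 49 → off.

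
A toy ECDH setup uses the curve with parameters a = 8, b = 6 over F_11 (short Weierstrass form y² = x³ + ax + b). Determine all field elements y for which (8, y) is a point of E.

none

x³ + 8x + 6 = 582 ≡ 10 (mod 11).
10 is a non-residue mod 11; no y exists.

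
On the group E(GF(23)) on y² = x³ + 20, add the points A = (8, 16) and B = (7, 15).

(9, 6)

(8, 16) + (7, 15). λ = (15 - 16)/(7 - 8) ≡ 22/22 mod 23. 22⁻¹ ≡ 22 (mod 23), so λ ≡ 1.
  x = λ² - 8 - 7 = 1 - 15 ≡ 9; y = λ·(8 - 9) - 16 ≡ 6. → (9, 6)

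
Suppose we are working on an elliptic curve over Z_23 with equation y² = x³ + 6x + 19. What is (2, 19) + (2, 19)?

tangent at (2, 19): λ = (3·2² + 6)/(2·19) ≡ 18/15. 15⁻¹ ≡ 20 (mod 23), so λ ≡ 18·20 ≡ 15.
  x = λ² - 2 - 2 = 225 - 4 ≡ 14; y = λ·(2 - 14) - 19 ≡ 8. → (14, 8)

(14, 8)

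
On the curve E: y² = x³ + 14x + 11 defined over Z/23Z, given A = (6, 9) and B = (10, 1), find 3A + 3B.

First 3A:
Repeated addition: build up to 3A.
2A: tangent at (6, 9): λ = (3·6² + 14)/(2·9) ≡ 7/18. 18⁻¹ ≡ 9 (mod 23) since 18·9 = 162 ≡ 1, so λ ≡ 7·9 ≡ 17.
  x = λ² - 6 - 6 = 289 - 12 ≡ 1; y = λ·(6 - 1) - 9 ≡ 7. → (1, 7)
3A: (1, 7) + (6, 9). λ = (9 - 7)/(6 - 1) ≡ 2/5 mod 23. 5⁻¹ ≡ 14 (mod 23), so λ ≡ 5.
  x = λ² - 1 - 6 = 25 - 7 ≡ 18; y = λ·(1 - 18) - 7 ≡ 0. → (18, 0)
3A = (18, 0).
Next 3B:
Repeated addition: build up to 3B.
2B: tangent at (10, 1): λ = (3·10² + 14)/(2·1) ≡ 15/2. 2⁻¹ ≡ 12 (mod 23), so λ ≡ 15·12 ≡ 19.
  x = λ² - 10 - 10 = 361 - 20 ≡ 19; y = λ·(10 - 19) - 1 ≡ 12. → (19, 12)
3B: (19, 12) + (10, 1). λ = (1 - 12)/(10 - 19) ≡ 12/14 mod 23. 14⁻¹ ≡ 5 (mod 23) since 14·5 = 70 ≡ 1, so λ ≡ 14.
  x = λ² - 19 - 10 = 196 - 29 ≡ 6; y = λ·(19 - 6) - 12 ≡ 9. → (6, 9)
3B = (6, 9).
Finally 3A + 3B:
(18, 0) + (6, 9). λ = (9 - 0)/(6 - 18) ≡ 9/11 mod 23. 11⁻¹ ≡ 21 (mod 23), so λ ≡ 5.
  x = λ² - 18 - 6 = 25 - 24 ≡ 1; y = λ·(18 - 1) - 0 ≡ 16. → (1, 16)

(1, 16)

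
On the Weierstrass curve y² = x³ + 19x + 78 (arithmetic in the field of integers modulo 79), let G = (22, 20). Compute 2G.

(1, 63)

tangent at (22, 20): λ = (3·22² + 19)/(2·20) ≡ 49/40. 40⁻¹ ≡ 2 (mod 79) since 40·2 = 80 ≡ 1, so λ ≡ 49·2 ≡ 19.
  x = λ² - 22 - 22 = 361 - 44 ≡ 1; y = λ·(22 - 1) - 20 ≡ 63. → (1, 63)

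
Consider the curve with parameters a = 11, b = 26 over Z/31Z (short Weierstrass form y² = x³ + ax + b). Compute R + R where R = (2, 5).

(14, 17)

tangent at (2, 5): λ = (3·2² + 11)/(2·5) ≡ 23/10. 10⁻¹ ≡ 28 (mod 31), so λ ≡ 23·28 ≡ 24.
  x = λ² - 2 - 2 = 576 - 4 ≡ 14; y = λ·(2 - 14) - 5 ≡ 17. → (14, 17)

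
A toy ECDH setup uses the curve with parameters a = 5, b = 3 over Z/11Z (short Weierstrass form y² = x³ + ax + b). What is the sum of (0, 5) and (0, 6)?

The two points share x = 0 and their y-coordinates satisfy 5 + 6 ≡ 0 (mod 11), so they are inverses. Their sum is ∞.

O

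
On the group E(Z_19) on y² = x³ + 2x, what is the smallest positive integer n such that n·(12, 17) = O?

10

2P: tangent at (12, 17): λ = (3·12² + 2)/(2·17) ≡ 16/15. 15⁻¹ ≡ 14 (mod 19), so λ ≡ 16·14 ≡ 15.
  x = λ² - 12 - 12 = 225 - 24 ≡ 11; y = λ·(12 - 11) - 17 ≡ 17. → (11, 17)
3P: (11, 17) + (12, 17). λ = (17 - 17)/(12 - 11) ≡ 0/1 mod 19. 1⁻¹ ≡ 1 (mod 19), so λ ≡ 0.
  x = λ² - 11 - 12 = 0 - 23 ≡ 15; y = λ·(11 - 15) - 17 ≡ 2. → (15, 2)
4P: (15, 2) + (12, 17). λ = (17 - 2)/(12 - 15) ≡ 15/16 mod 19. 16⁻¹ ≡ 6 (mod 19), so λ ≡ 14.
  x = λ² - 15 - 12 = 196 - 27 ≡ 17; y = λ·(15 - 17) - 2 ≡ 8. → (17, 8)
5P: (17, 8) + (12, 17). λ = (17 - 8)/(12 - 17) ≡ 9/14 mod 19. 14⁻¹ ≡ 15 (mod 19) since 14·15 = 210 ≡ 1, so λ ≡ 2.
  x = λ² - 17 - 12 = 4 - 29 ≡ 13; y = λ·(17 - 13) - 8 ≡ 0. → (13, 0)
6P: (13, 0) + (12, 17). λ = (17 - 0)/(12 - 13) ≡ 17/18 mod 19. 18⁻¹ ≡ 18 (mod 19) since 18·18 = 324 ≡ 1, so λ ≡ 2.
  x = λ² - 13 - 12 = 4 - 25 ≡ 17; y = λ·(13 - 17) - 0 ≡ 11. → (17, 11)
7P: (17, 11) + (12, 17). λ = (17 - 11)/(12 - 17) ≡ 6/14 mod 19. 14⁻¹ ≡ 15 (mod 19), so λ ≡ 14.
  x = λ² - 17 - 12 = 196 - 29 ≡ 15; y = λ·(17 - 15) - 11 ≡ 17. → (15, 17)
8P: (15, 17) + (12, 17). λ = (17 - 17)/(12 - 15) ≡ 0/16 mod 19. 16⁻¹ ≡ 6 (mod 19) since 16·6 = 96 ≡ 1, so λ ≡ 0.
  x = λ² - 15 - 12 = 0 - 27 ≡ 11; y = λ·(15 - 11) - 17 ≡ 2. → (11, 2)
9P: (11, 2) + (12, 17). λ = (17 - 2)/(12 - 11) ≡ 15/1 mod 19. 1⁻¹ ≡ 1 (mod 19), so λ ≡ 15.
  x = λ² - 11 - 12 = 225 - 23 ≡ 12; y = λ·(11 - 12) - 2 ≡ 2. → (12, 2)
10P: (12, 2) + (12, 17): same x and y₁ ≡ -y₂, so the sum is O.
10P = O, so the order is 10.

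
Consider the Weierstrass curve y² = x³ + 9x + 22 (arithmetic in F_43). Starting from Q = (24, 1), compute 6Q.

(17, 10)

Double-and-add on 6 = (110)₂. Start with Q = (24, 1) for the leading 1-bit.
double: tangent at (24, 1): λ = (3·24² + 9)/(2·1) ≡ 17/2. 2⁻¹ ≡ 22 (mod 43) since 2·22 = 44 ≡ 1, so λ ≡ 17·22 ≡ 30.
  x = λ² - 24 - 24 = 900 - 48 ≡ 35; y = λ·(24 - 35) - 1 ≡ 13. → (35, 13)
add Q: (35, 13) + (24, 1). λ = (1 - 13)/(24 - 35) ≡ 31/32 mod 43. 32⁻¹ ≡ 39 (mod 43) since 32·39 = 1248 ≡ 1, so λ ≡ 5.
  x = λ² - 35 - 24 = 25 - 59 ≡ 9; y = λ·(35 - 9) - 13 ≡ 31. → (9, 31)
double: tangent at (9, 31): λ = (3·9² + 9)/(2·31) ≡ 37/19. 19⁻¹ ≡ 34 (mod 43), so λ ≡ 37·34 ≡ 11.
  x = λ² - 9 - 9 = 121 - 18 ≡ 17; y = λ·(9 - 17) - 31 ≡ 10. → (17, 10)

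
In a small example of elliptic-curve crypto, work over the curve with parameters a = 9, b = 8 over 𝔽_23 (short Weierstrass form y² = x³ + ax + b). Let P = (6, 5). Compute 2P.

tangent at (6, 5): λ = (3·6² + 9)/(2·5) ≡ 2/10. 10⁻¹ ≡ 7 (mod 23), so λ ≡ 2·7 ≡ 14.
  x = λ² - 6 - 6 = 196 - 12 ≡ 0; y = λ·(6 - 0) - 5 ≡ 10. → (0, 10)

(0, 10)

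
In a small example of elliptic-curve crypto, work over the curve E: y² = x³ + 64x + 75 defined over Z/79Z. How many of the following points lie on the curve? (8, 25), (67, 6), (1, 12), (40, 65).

(8, 25): 25² ≡ 72, rhs ≡ 72 → on.
(67, 6): 6² ≡ 36, rhs ≡ 28 → off.
(1, 12): 12² ≡ 65, rhs ≡ 61 → off.
(40, 65): 65² ≡ 38, rhs ≡ 38 → on.

2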